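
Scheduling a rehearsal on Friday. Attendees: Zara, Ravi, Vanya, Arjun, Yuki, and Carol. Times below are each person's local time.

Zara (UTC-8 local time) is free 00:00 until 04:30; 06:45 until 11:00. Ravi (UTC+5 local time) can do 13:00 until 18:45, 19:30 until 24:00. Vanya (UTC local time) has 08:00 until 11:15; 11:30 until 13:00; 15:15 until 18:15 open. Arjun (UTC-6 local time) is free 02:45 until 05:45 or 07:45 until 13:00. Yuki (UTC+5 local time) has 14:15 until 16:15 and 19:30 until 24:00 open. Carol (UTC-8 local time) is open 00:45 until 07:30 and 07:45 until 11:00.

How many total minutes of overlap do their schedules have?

Zara in UTC: 08:00-12:30, 14:45-19:00 (add 8h to convert from UTC-8).
Ravi in UTC: 08:00-13:45, 14:30-19:00 (subtract 5h to convert from UTC+5).
Vanya in UTC: 08:00-11:15, 11:30-13:00, 15:15-18:15.
Arjun in UTC: 08:45-11:45, 13:45-19:00 (add 6h to convert from UTC-6).
Yuki in UTC: 09:15-11:15, 14:30-19:00 (subtract 5h to convert from UTC+5).
Carol in UTC: 08:45-15:30, 15:45-19:00 (add 8h to convert from UTC-8).
Zara ∩ Ravi: 08:00-12:30, 14:45-19:00.
Zara ∩ Ravi ∩ Vanya: 08:00-11:15, 11:30-12:30, 15:15-18:15.
Zara ∩ Ravi ∩ Vanya ∩ Arjun: 08:45-11:15, 11:30-11:45, 15:15-18:15.
Zara ∩ Ravi ∩ Vanya ∩ Arjun ∩ Yuki: 09:15-11:15, 15:15-18:15.
Zara ∩ Ravi ∩ Vanya ∩ Arjun ∩ Yuki ∩ Carol: 09:15-11:15, 15:15-15:30, 15:45-18:15.
Summing the common windows: 120 + 15 + 150 = 285 minutes.

285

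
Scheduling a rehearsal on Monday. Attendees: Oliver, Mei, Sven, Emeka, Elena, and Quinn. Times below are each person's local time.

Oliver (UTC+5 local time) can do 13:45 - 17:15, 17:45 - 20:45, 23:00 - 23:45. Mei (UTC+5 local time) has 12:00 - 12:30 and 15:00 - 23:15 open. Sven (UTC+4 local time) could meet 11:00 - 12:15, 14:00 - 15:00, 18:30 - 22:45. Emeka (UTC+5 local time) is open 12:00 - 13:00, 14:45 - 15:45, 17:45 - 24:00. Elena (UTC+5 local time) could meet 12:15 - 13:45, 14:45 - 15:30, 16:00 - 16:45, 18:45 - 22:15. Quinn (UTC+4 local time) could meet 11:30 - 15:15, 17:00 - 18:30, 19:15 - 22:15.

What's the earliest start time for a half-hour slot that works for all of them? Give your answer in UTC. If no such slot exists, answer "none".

Oliver in UTC: 08:45-12:15, 12:45-15:45, 18:00-18:45 (subtract 5h to convert from UTC+5).
Mei in UTC: 07:00-07:30, 10:00-18:15 (subtract 5h to convert from UTC+5).
Sven in UTC: 07:00-08:15, 10:00-11:00, 14:30-18:45 (subtract 4h to convert from UTC+4).
Emeka in UTC: 07:00-08:00, 09:45-10:45, 12:45-19:00 (subtract 5h to convert from UTC+5).
Elena in UTC: 07:15-08:45, 09:45-10:30, 11:00-11:45, 13:45-17:15 (subtract 5h to convert from UTC+5).
Quinn in UTC: 07:30-11:15, 13:00-14:30, 15:15-18:15 (subtract 4h to convert from UTC+4).
Oliver ∩ Mei: 10:00-12:15, 12:45-15:45, 18:00-18:15.
Oliver ∩ Mei ∩ Sven: 10:00-11:00, 14:30-15:45, 18:00-18:15.
Oliver ∩ Mei ∩ Sven ∩ Emeka: 10:00-10:45, 14:30-15:45, 18:00-18:15.
Oliver ∩ Mei ∩ Sven ∩ Emeka ∩ Elena: 10:00-10:30, 14:30-15:45.
Oliver ∩ Mei ∩ Sven ∩ Emeka ∩ Elena ∩ Quinn: 10:00-10:30, 15:15-15:45.
The first common window of at least 30 minutes is 10:00-10:30, so the earliest start is 10:00.

10:00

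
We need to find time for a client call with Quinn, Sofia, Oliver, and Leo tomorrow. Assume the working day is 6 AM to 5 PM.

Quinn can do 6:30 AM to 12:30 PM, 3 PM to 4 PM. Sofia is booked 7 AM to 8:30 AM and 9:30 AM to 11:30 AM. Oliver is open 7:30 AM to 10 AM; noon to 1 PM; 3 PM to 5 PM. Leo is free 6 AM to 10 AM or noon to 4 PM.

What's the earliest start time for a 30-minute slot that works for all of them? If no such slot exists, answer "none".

Quinn free: 06:30-12:30, 15:00-16:00.
Sofia free: 06:00-07:00, 08:30-09:30, 11:30-17:00 (invert busy blocks within the working day).
Oliver free: 07:30-10:00, 12:00-13:00, 15:00-17:00.
Leo free: 06:00-10:00, 12:00-16:00.
Quinn ∩ Sofia: 06:30-07:00, 08:30-09:30, 11:30-12:30, 15:00-16:00.
Quinn ∩ Sofia ∩ Oliver: 08:30-09:30, 12:00-12:30, 15:00-16:00.
Quinn ∩ Sofia ∩ Oliver ∩ Leo: 08:30-09:30, 12:00-12:30, 15:00-16:00.
Those are the intersection windows.
The first common window of at least 30 minutes is 08:30-09:30, so the earliest start is 08:30.

08:30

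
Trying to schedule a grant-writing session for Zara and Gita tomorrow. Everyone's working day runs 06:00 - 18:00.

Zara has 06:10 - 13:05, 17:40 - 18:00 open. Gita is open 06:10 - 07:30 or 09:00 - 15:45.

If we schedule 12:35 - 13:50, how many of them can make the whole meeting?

1

Gita can make the full 12:35-13:50 slot — that's 1.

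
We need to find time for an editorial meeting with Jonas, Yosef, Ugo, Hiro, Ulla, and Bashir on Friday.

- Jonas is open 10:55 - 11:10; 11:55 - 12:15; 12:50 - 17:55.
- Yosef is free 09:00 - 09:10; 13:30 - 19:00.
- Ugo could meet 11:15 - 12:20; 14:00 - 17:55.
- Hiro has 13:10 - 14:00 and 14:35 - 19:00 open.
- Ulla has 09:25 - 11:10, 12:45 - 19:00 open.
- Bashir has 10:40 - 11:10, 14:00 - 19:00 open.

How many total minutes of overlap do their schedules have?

Jonas ∩ Yosef: 13:30-17:55.
Jonas ∩ Yosef ∩ Ugo: 14:00-17:55.
Jonas ∩ Yosef ∩ Ugo ∩ Hiro: 14:35-17:55.
Jonas ∩ Yosef ∩ Ugo ∩ Hiro ∩ Ulla: 14:35-17:55.
Jonas ∩ Yosef ∩ Ugo ∩ Hiro ∩ Ulla ∩ Bashir: 14:35-17:55.
That's a single block of 200 minutes.

200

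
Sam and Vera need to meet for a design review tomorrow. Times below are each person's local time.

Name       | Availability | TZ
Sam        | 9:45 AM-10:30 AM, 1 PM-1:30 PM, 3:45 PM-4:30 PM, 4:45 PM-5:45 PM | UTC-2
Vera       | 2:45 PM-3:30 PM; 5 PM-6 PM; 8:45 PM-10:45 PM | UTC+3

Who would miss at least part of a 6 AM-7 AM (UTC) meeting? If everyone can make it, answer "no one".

Sam in UTC: 11:45-12:30, 15:00-15:30, 17:45-18:30, 18:45-19:45 (add 2h to convert from UTC-2).
Vera in UTC: 11:45-12:30, 14:00-15:00, 17:45-19:45 (subtract 3h to convert from UTC+3).
Sam: not fully free for 06:00-07:00. Vera: not fully free for 06:00-07:00.

Sam, Vera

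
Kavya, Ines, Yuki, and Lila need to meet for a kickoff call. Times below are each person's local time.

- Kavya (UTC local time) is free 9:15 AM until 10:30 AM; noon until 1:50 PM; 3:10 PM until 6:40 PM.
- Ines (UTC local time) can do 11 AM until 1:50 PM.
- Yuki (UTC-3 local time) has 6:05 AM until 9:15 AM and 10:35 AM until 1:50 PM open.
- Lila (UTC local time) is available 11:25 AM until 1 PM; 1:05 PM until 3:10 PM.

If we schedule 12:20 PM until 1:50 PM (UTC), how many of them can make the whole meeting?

Kavya in UTC: 09:15-10:30, 12:00-13:50, 15:10-18:40.
Ines in UTC: 11:00-13:50.
Yuki in UTC: 09:05-12:15, 13:35-16:50 (add 3h to convert from UTC-3).
Lila in UTC: 11:25-13:00, 13:05-15:10.
Kavya and Ines can make the full 12:20-13:50 slot — that's 2.

2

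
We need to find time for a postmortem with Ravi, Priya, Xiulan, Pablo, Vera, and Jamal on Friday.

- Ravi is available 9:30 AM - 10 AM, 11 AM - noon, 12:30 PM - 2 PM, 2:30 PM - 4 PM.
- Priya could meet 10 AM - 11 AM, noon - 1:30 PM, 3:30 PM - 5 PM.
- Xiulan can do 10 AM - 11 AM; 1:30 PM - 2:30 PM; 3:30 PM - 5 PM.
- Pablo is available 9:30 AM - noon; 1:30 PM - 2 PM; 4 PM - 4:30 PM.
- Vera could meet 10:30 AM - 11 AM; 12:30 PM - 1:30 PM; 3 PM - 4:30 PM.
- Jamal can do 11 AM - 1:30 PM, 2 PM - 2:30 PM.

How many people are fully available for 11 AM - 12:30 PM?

Jamal can make the full 11:00-12:30 slot — that's 1.

1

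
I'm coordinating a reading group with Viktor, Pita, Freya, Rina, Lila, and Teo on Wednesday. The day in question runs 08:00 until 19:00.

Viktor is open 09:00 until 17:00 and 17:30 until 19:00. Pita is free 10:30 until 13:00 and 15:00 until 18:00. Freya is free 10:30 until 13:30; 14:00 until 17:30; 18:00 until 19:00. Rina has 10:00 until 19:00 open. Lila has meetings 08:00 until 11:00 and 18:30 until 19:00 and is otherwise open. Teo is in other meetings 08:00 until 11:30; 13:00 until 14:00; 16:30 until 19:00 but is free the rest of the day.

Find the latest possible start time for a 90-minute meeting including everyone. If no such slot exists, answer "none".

15:00

Viktor free: 09:00-17:00, 17:30-19:00.
Pita free: 10:30-13:00, 15:00-18:00.
Freya free: 10:30-13:30, 14:00-17:30, 18:00-19:00.
Rina free: 10:00-19:00.
Lila free: 11:00-18:30 (invert busy blocks within the working day).
Teo free: 11:30-13:00, 14:00-16:30 (invert busy blocks within the working day).
Viktor ∩ Pita: 10:30-13:00, 15:00-17:00, 17:30-18:00.
Viktor ∩ Pita ∩ Freya: 10:30-13:00, 15:00-17:00.
Viktor ∩ Pita ∩ Freya ∩ Rina: 10:30-13:00, 15:00-17:00.
Viktor ∩ Pita ∩ Freya ∩ Rina ∩ Lila: 11:00-13:00, 15:00-17:00.
Viktor ∩ Pita ∩ Freya ∩ Rina ∩ Lila ∩ Teo: 11:30-13:00, 15:00-16:30.
The last common window of at least 90 minutes is 15:00-16:30; a 90-minute meeting can start as late as 15:00 and still end by 16:30.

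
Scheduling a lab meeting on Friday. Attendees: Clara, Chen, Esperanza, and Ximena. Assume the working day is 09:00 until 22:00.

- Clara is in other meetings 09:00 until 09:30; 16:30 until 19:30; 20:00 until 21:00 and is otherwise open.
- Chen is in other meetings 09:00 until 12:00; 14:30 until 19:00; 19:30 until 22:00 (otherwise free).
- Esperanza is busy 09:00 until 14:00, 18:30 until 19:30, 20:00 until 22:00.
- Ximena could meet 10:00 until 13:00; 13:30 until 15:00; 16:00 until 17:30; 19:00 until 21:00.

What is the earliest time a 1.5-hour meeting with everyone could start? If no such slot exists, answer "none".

Clara free: 09:30-16:30, 19:30-20:00, 21:00-22:00 (invert busy blocks within the working day).
Chen free: 12:00-14:30, 19:00-19:30 (invert busy blocks within the working day).
Esperanza free: 14:00-18:30, 19:30-20:00 (invert busy blocks within the working day).
Ximena free: 10:00-13:00, 13:30-15:00, 16:00-17:30, 19:00-21:00.
Clara ∩ Chen: 12:00-14:30.
Clara ∩ Chen ∩ Esperanza: 14:00-14:30.
Clara ∩ Chen ∩ Esperanza ∩ Ximena: 14:00-14:30.
Those are the intersection windows.
No common window is at least 90 minutes long.

none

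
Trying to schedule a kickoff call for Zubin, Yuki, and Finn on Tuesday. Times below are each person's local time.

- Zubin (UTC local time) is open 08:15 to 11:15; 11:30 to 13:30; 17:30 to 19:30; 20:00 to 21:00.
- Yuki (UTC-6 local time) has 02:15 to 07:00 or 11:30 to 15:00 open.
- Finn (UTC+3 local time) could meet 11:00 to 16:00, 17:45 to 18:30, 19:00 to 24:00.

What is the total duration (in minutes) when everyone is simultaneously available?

Zubin in UTC: 08:15-11:15, 11:30-13:30, 17:30-19:30, 20:00-21:00.
Yuki in UTC: 08:15-13:00, 17:30-21:00 (add 6h to convert from UTC-6).
Finn in UTC: 08:00-13:00, 14:45-15:30, 16:00-21:00 (subtract 3h to convert from UTC+3).
Zubin ∩ Yuki: 08:15-11:15, 11:30-13:00, 17:30-19:30, 20:00-21:00.
Zubin ∩ Yuki ∩ Finn: 08:15-11:15, 11:30-13:00, 17:30-19:30, 20:00-21:00.
So the common availability across everyone is 08:15-11:15, 11:30-13:00, 17:30-19:30, 20:00-21:00.
Summing the common windows: 180 + 90 + 120 + 60 = 450 minutes.

450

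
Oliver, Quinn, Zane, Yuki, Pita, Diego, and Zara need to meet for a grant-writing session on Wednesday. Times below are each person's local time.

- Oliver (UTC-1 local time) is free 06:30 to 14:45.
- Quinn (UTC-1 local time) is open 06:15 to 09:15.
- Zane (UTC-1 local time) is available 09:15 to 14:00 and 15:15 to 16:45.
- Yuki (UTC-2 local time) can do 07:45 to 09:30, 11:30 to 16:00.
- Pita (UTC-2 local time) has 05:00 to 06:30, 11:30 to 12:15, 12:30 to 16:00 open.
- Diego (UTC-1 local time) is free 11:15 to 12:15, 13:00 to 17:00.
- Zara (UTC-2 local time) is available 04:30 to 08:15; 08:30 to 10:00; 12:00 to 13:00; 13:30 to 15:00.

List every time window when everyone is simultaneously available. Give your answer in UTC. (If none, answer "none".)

Oliver in UTC: 07:30-15:45 (add 1h to convert from UTC-1).
Quinn in UTC: 07:15-10:15 (add 1h to convert from UTC-1).
Zane in UTC: 10:15-15:00, 16:15-17:45 (add 1h to convert from UTC-1).
Yuki in UTC: 09:45-11:30, 13:30-18:00 (add 2h to convert from UTC-2).
Pita in UTC: 07:00-08:30, 13:30-14:15, 14:30-18:00 (add 2h to convert from UTC-2).
Diego in UTC: 12:15-13:15, 14:00-18:00 (add 1h to convert from UTC-1).
Zara in UTC: 06:30-10:15, 10:30-12:00, 14:00-15:00, 15:30-17:00 (add 2h to convert from UTC-2).
Oliver ∩ Quinn: 07:30-10:15.
Oliver ∩ Quinn ∩ Zane: ∅.
Oliver ∩ Quinn ∩ Zane ∩ Yuki: ∅.
Oliver ∩ Quinn ∩ Zane ∩ Yuki ∩ Pita: ∅.
Oliver ∩ Quinn ∩ Zane ∩ Yuki ∩ Pita ∩ Diego: ∅.
Oliver ∩ Quinn ∩ Zane ∩ Yuki ∩ Pita ∩ Diego ∩ Zara: ∅.
There is no time when everyone is free.

none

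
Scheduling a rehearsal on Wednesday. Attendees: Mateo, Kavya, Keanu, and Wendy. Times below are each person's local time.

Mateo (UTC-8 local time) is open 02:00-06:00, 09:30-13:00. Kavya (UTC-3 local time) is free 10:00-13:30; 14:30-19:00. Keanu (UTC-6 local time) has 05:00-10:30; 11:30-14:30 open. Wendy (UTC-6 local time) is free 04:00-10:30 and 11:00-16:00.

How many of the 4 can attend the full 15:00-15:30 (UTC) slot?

Mateo in UTC: 10:00-14:00, 17:30-21:00 (add 8h to convert from UTC-8).
Kavya in UTC: 13:00-16:30, 17:30-22:00 (add 3h to convert from UTC-3).
Keanu in UTC: 11:00-16:30, 17:30-20:30 (add 6h to convert from UTC-6).
Wendy in UTC: 10:00-16:30, 17:00-22:00 (add 6h to convert from UTC-6).
Kavya, Keanu, and Wendy can make the full 15:00-15:30 slot — that's 3.

3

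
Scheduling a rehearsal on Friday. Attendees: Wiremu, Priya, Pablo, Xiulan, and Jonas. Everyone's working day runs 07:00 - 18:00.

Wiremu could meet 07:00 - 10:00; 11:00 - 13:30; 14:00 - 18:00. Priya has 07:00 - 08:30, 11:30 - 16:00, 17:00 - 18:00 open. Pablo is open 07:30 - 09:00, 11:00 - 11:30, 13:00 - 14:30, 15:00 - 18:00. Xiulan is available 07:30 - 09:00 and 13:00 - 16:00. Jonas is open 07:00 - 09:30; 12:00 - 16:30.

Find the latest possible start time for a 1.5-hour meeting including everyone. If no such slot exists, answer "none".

none

Wiremu ∩ Priya: 07:00-08:30, 11:30-13:30, 14:00-16:00, 17:00-18:00.
Wiremu ∩ Priya ∩ Pablo: 07:30-08:30, 13:00-13:30, 14:00-14:30, 15:00-16:00, 17:00-18:00.
Wiremu ∩ Priya ∩ Pablo ∩ Xiulan: 07:30-08:30, 13:00-13:30, 14:00-14:30, 15:00-16:00.
Wiremu ∩ Priya ∩ Pablo ∩ Xiulan ∩ Jonas: 07:30-08:30, 13:00-13:30, 14:00-14:30, 15:00-16:00.
Those are the intersection windows.
No common window is at least 90 minutes long.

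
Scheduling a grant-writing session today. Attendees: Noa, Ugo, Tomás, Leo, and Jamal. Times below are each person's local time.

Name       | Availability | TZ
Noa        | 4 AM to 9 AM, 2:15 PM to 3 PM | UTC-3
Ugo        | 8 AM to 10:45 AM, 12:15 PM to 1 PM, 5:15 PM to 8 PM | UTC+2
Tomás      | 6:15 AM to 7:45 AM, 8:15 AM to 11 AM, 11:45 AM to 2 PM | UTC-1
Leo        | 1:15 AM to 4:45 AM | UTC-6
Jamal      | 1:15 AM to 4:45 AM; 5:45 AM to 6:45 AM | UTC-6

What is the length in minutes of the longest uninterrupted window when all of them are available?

90

Noa in UTC: 07:00-12:00, 17:15-18:00 (add 3h to convert from UTC-3).
Ugo in UTC: 06:00-08:45, 10:15-11:00, 15:15-18:00 (subtract 2h to convert from UTC+2).
Tomás in UTC: 07:15-08:45, 09:15-12:00, 12:45-15:00 (add 1h to convert from UTC-1).
Leo in UTC: 07:15-10:45 (add 6h to convert from UTC-6).
Jamal in UTC: 07:15-10:45, 11:45-12:45 (add 6h to convert from UTC-6).
Noa ∩ Ugo: 07:00-08:45, 10:15-11:00, 17:15-18:00.
Noa ∩ Ugo ∩ Tomás: 07:15-08:45, 10:15-11:00.
Noa ∩ Ugo ∩ Tomás ∩ Leo: 07:15-08:45, 10:15-10:45.
Noa ∩ Ugo ∩ Tomás ∩ Leo ∩ Jamal: 07:15-08:45, 10:15-10:45.
So the common availability across everyone is 07:15-08:45, 10:15-10:45.
The longest is 07:15-08:45 at 90 minutes.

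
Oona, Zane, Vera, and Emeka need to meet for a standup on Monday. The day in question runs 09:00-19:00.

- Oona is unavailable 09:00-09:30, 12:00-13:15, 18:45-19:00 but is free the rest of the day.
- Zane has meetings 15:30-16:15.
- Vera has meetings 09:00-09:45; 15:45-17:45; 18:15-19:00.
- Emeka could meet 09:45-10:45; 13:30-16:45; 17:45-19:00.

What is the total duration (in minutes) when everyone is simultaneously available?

210

Oona free: 09:30-12:00, 13:15-18:45 (invert busy blocks within the working day).
Zane free: 09:00-15:30, 16:15-19:00 (invert busy blocks within the working day).
Vera free: 09:45-15:45, 17:45-18:15 (invert busy blocks within the working day).
Emeka free: 09:45-10:45, 13:30-16:45, 17:45-19:00.
Oona ∩ Zane: 09:30-12:00, 13:15-15:30, 16:15-18:45.
Oona ∩ Zane ∩ Vera: 09:45-12:00, 13:15-15:30, 17:45-18:15.
Oona ∩ Zane ∩ Vera ∩ Emeka: 09:45-10:45, 13:30-15:30, 17:45-18:15.
Summing the common windows: 60 + 120 + 30 = 210 minutes.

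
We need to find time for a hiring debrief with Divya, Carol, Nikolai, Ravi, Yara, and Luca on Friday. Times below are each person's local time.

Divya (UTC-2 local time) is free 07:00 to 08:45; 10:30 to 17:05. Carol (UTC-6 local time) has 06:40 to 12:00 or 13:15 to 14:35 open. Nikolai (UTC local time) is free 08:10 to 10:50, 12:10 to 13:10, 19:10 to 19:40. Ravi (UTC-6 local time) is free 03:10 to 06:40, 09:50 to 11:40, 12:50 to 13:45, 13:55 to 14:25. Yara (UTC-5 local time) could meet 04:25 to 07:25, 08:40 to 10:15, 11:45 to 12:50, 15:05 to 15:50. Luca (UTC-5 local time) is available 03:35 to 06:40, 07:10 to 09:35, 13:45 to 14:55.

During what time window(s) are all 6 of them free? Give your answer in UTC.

Divya in UTC: 09:00-10:45, 12:30-19:05 (add 2h to convert from UTC-2).
Carol in UTC: 12:40-18:00, 19:15-20:35 (add 6h to convert from UTC-6).
Nikolai in UTC: 08:10-10:50, 12:10-13:10, 19:10-19:40.
Ravi in UTC: 09:10-12:40, 15:50-17:40, 18:50-19:45, 19:55-20:25 (add 6h to convert from UTC-6).
Yara in UTC: 09:25-12:25, 13:40-15:15, 16:45-17:50, 20:05-20:50 (add 5h to convert from UTC-5).
Luca in UTC: 08:35-11:40, 12:10-14:35, 18:45-19:55 (add 5h to convert from UTC-5).
Divya ∩ Carol: 12:40-18:00.
Divya ∩ Carol ∩ Nikolai: 12:40-13:10.
Divya ∩ Carol ∩ Nikolai ∩ Ravi: ∅.
Divya ∩ Carol ∩ Nikolai ∩ Ravi ∩ Yara: ∅.
Divya ∩ Carol ∩ Nikolai ∩ Ravi ∩ Yara ∩ Luca: ∅.
There is no time when everyone is free.

none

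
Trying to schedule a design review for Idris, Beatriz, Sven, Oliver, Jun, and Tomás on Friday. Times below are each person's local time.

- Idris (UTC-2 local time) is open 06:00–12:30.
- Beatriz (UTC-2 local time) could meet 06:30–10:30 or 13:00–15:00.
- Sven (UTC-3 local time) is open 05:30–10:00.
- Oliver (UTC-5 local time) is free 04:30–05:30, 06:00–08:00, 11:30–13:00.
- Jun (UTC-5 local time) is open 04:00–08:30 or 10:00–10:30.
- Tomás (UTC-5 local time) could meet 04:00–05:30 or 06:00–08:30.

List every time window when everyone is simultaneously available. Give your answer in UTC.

Idris in UTC: 08:00-14:30 (add 2h to convert from UTC-2).
Beatriz in UTC: 08:30-12:30, 15:00-17:00 (add 2h to convert from UTC-2).
Sven in UTC: 08:30-13:00 (add 3h to convert from UTC-3).
Oliver in UTC: 09:30-10:30, 11:00-13:00, 16:30-18:00 (add 5h to convert from UTC-5).
Jun in UTC: 09:00-13:30, 15:00-15:30 (add 5h to convert from UTC-5).
Tomás in UTC: 09:00-10:30, 11:00-13:30 (add 5h to convert from UTC-5).
Idris ∩ Beatriz: 08:30-12:30.
Idris ∩ Beatriz ∩ Sven: 08:30-12:30.
Idris ∩ Beatriz ∩ Sven ∩ Oliver: 09:30-10:30, 11:00-12:30.
Idris ∩ Beatriz ∩ Sven ∩ Oliver ∩ Jun: 09:30-10:30, 11:00-12:30.
Idris ∩ Beatriz ∩ Sven ∩ Oliver ∩ Jun ∩ Tomás: 09:30-10:30, 11:00-12:30.

09:30-10:30, 11:00-12:30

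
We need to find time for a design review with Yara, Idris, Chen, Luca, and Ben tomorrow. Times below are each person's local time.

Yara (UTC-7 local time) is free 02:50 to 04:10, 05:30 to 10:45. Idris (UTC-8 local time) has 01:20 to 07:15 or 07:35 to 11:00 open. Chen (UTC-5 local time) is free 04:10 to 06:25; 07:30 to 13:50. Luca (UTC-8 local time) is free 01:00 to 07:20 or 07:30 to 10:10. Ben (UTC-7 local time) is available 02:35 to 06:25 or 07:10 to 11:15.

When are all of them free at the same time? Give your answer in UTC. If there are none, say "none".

09:50-11:10, 12:30-13:25, 14:10-15:15, 15:35-17:45

Yara in UTC: 09:50-11:10, 12:30-17:45 (add 7h to convert from UTC-7).
Idris in UTC: 09:20-15:15, 15:35-19:00 (add 8h to convert from UTC-8).
Chen in UTC: 09:10-11:25, 12:30-18:50 (add 5h to convert from UTC-5).
Luca in UTC: 09:00-15:20, 15:30-18:10 (add 8h to convert from UTC-8).
Ben in UTC: 09:35-13:25, 14:10-18:15 (add 7h to convert from UTC-7).
Yara ∩ Idris: 09:50-11:10, 12:30-15:15, 15:35-17:45.
Yara ∩ Idris ∩ Chen: 09:50-11:10, 12:30-15:15, 15:35-17:45.
Yara ∩ Idris ∩ Chen ∩ Luca: 09:50-11:10, 12:30-15:15, 15:35-17:45.
Yara ∩ Idris ∩ Chen ∩ Luca ∩ Ben: 09:50-11:10, 12:30-13:25, 14:10-15:15, 15:35-17:45.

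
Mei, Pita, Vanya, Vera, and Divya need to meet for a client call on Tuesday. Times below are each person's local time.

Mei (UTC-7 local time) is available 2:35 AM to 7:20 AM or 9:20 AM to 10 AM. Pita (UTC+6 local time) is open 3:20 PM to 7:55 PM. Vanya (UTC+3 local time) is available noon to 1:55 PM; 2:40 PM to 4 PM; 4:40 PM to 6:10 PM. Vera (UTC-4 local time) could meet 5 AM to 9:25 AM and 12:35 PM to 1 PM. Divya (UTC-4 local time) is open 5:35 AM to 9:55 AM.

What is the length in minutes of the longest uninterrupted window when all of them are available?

80

Mei in UTC: 09:35-14:20, 16:20-17:00 (add 7h to convert from UTC-7).
Pita in UTC: 09:20-13:55 (subtract 6h to convert from UTC+6).
Vanya in UTC: 09:00-10:55, 11:40-13:00, 13:40-15:10 (subtract 3h to convert from UTC+3).
Vera in UTC: 09:00-13:25, 16:35-17:00 (add 4h to convert from UTC-4).
Divya in UTC: 09:35-13:55 (add 4h to convert from UTC-4).
Mei ∩ Pita: 09:35-13:55.
Mei ∩ Pita ∩ Vanya: 09:35-10:55, 11:40-13:00, 13:40-13:55.
Mei ∩ Pita ∩ Vanya ∩ Vera: 09:35-10:55, 11:40-13:00.
Mei ∩ Pita ∩ Vanya ∩ Vera ∩ Divya: 09:35-10:55, 11:40-13:00.
Those are the intersection windows.
The longest is 09:35-10:55 at 80 minutes.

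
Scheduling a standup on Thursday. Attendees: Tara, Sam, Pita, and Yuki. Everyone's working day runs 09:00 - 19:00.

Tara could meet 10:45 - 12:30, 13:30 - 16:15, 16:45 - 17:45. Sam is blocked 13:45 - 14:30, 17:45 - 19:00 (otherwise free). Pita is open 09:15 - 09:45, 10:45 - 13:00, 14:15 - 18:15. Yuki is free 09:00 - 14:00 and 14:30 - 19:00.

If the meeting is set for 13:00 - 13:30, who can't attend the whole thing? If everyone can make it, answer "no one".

Pita, Tara

Tara free: 10:45-12:30, 13:30-16:15, 16:45-17:45.
Sam free: 09:00-13:45, 14:30-17:45 (invert busy blocks within the working day).
Pita free: 09:15-09:45, 10:45-13:00, 14:15-18:15.
Yuki free: 09:00-14:00, 14:30-19:00.
Tara: not fully free for 13:00-13:30. Sam: free for 13:00-13:30. Pita: not fully free for 13:00-13:30. Yuki: free for 13:00-13:30.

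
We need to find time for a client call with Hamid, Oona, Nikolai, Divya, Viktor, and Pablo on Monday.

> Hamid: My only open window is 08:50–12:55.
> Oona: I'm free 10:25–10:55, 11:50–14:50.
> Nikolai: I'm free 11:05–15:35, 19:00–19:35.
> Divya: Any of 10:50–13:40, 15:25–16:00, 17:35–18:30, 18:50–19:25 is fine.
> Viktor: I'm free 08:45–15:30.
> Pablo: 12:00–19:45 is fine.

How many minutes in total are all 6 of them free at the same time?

Hamid ∩ Oona: 10:25-10:55, 11:50-12:55.
Hamid ∩ Oona ∩ Nikolai: 11:50-12:55.
Hamid ∩ Oona ∩ Nikolai ∩ Divya: 11:50-12:55.
Hamid ∩ Oona ∩ Nikolai ∩ Divya ∩ Viktor: 11:50-12:55.
Hamid ∩ Oona ∩ Nikolai ∩ Divya ∩ Viktor ∩ Pablo: 12:00-12:55.
That's a single block of 55 minutes.

55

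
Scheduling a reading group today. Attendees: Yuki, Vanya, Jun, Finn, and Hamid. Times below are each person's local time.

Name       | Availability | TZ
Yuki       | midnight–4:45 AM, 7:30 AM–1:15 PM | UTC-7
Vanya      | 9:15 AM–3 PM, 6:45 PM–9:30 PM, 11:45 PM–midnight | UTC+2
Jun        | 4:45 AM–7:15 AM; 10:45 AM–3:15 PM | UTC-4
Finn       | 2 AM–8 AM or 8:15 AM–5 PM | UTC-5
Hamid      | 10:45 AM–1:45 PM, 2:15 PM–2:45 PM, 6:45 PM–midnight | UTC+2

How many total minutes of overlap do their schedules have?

Yuki in UTC: 07:00-11:45, 14:30-20:15 (add 7h to convert from UTC-7).
Vanya in UTC: 07:15-13:00, 16:45-19:30, 21:45-22:00 (subtract 2h to convert from UTC+2).
Jun in UTC: 08:45-11:15, 14:45-19:15 (add 4h to convert from UTC-4).
Finn in UTC: 07:00-13:00, 13:15-22:00 (add 5h to convert from UTC-5).
Hamid in UTC: 08:45-11:45, 12:15-12:45, 16:45-22:00 (subtract 2h to convert from UTC+2).
Yuki ∩ Vanya: 07:15-11:45, 16:45-19:30.
Yuki ∩ Vanya ∩ Jun: 08:45-11:15, 16:45-19:15.
Yuki ∩ Vanya ∩ Jun ∩ Finn: 08:45-11:15, 16:45-19:15.
Yuki ∩ Vanya ∩ Jun ∩ Finn ∩ Hamid: 08:45-11:15, 16:45-19:15.
Summing the common windows: 150 + 150 = 300 minutes.

300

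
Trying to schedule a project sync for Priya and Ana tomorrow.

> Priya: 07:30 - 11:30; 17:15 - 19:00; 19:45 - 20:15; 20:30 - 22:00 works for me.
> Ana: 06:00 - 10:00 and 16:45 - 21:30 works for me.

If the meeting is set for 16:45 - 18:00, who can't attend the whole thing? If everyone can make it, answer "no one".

Priya: not fully free for 16:45-18:00. Ana: free for 16:45-18:00.

Priya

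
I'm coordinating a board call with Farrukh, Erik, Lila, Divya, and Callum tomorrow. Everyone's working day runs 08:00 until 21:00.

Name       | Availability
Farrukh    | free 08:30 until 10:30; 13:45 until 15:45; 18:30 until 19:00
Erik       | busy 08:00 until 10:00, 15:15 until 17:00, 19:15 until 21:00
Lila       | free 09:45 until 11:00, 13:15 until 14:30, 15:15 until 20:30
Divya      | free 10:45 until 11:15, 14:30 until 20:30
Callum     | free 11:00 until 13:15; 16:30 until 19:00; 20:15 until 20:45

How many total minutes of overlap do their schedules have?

30

Farrukh free: 08:30-10:30, 13:45-15:45, 18:30-19:00.
Erik free: 10:00-15:15, 17:00-19:15 (invert busy blocks within the working day).
Lila free: 09:45-11:00, 13:15-14:30, 15:15-20:30.
Divya free: 10:45-11:15, 14:30-20:30.
Callum free: 11:00-13:15, 16:30-19:00, 20:15-20:45.
Farrukh ∩ Erik: 10:00-10:30, 13:45-15:15, 18:30-19:00.
Farrukh ∩ Erik ∩ Lila: 10:00-10:30, 13:45-14:30, 18:30-19:00.
Farrukh ∩ Erik ∩ Lila ∩ Divya: 18:30-19:00.
Farrukh ∩ Erik ∩ Lila ∩ Divya ∩ Callum: 18:30-19:00.
That's a single block of 30 minutes.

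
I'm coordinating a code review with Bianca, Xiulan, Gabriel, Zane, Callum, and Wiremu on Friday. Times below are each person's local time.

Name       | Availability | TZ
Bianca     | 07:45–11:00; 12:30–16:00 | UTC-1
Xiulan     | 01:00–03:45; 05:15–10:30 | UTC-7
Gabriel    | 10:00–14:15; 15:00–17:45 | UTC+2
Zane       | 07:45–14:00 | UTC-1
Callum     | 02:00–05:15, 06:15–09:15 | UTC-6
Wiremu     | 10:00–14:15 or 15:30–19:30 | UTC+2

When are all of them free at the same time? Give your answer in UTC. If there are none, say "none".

Bianca in UTC: 08:45-12:00, 13:30-17:00 (add 1h to convert from UTC-1).
Xiulan in UTC: 08:00-10:45, 12:15-17:30 (add 7h to convert from UTC-7).
Gabriel in UTC: 08:00-12:15, 13:00-15:45 (subtract 2h to convert from UTC+2).
Zane in UTC: 08:45-15:00 (add 1h to convert from UTC-1).
Callum in UTC: 08:00-11:15, 12:15-15:15 (add 6h to convert from UTC-6).
Wiremu in UTC: 08:00-12:15, 13:30-17:30 (subtract 2h to convert from UTC+2).
Bianca ∩ Xiulan: 08:45-10:45, 13:30-17:00.
Bianca ∩ Xiulan ∩ Gabriel: 08:45-10:45, 13:30-15:45.
Bianca ∩ Xiulan ∩ Gabriel ∩ Zane: 08:45-10:45, 13:30-15:00.
Bianca ∩ Xiulan ∩ Gabriel ∩ Zane ∩ Callum: 08:45-10:45, 13:30-15:00.
Bianca ∩ Xiulan ∩ Gabriel ∩ Zane ∩ Callum ∩ Wiremu: 08:45-10:45, 13:30-15:00.
Those are the intersection windows.

08:45-10:45, 13:30-15:00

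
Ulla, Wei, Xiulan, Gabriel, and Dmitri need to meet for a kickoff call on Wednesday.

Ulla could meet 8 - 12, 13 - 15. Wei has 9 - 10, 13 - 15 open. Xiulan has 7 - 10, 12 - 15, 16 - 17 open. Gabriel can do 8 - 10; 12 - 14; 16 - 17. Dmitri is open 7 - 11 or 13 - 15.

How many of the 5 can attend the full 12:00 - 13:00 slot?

Xiulan and Gabriel can make the full 12:00-13:00 slot — that's 2.

2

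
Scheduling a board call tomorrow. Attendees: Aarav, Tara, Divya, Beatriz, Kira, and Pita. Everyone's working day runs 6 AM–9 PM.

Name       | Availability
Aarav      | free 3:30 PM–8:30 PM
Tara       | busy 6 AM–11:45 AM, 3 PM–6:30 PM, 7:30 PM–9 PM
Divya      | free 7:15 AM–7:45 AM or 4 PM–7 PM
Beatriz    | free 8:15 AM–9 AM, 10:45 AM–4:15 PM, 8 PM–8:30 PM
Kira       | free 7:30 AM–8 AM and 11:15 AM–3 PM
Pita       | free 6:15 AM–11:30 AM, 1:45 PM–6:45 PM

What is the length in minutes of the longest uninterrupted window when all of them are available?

Aarav free: 15:30-20:30.
Tara free: 11:45-15:00, 18:30-19:30 (invert busy blocks within the working day).
Divya free: 07:15-07:45, 16:00-19:00.
Beatriz free: 08:15-09:00, 10:45-16:15, 20:00-20:30.
Kira free: 07:30-08:00, 11:15-15:00.
Pita free: 06:15-11:30, 13:45-18:45.
Aarav ∩ Tara: 18:30-19:30.
Aarav ∩ Tara ∩ Divya: 18:30-19:00.
Aarav ∩ Tara ∩ Divya ∩ Beatriz: ∅.
Aarav ∩ Tara ∩ Divya ∩ Beatriz ∩ Kira: ∅.
Aarav ∩ Tara ∩ Divya ∩ Beatriz ∩ Kira ∩ Pita: ∅.
There is no time when everyone is free.
No common window exists, so the longest block is 0 minutes.

0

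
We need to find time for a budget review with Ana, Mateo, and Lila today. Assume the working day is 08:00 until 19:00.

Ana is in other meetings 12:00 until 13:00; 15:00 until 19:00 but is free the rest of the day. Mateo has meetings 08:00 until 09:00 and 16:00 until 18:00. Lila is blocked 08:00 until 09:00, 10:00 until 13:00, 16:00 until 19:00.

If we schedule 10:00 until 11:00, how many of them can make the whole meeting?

Ana free: 08:00-12:00, 13:00-15:00 (invert busy blocks within the working day).
Mateo free: 09:00-16:00, 18:00-19:00 (invert busy blocks within the working day).
Lila free: 09:00-10:00, 13:00-16:00 (invert busy blocks within the working day).
Ana and Mateo can make the full 10:00-11:00 slot — that's 2.

2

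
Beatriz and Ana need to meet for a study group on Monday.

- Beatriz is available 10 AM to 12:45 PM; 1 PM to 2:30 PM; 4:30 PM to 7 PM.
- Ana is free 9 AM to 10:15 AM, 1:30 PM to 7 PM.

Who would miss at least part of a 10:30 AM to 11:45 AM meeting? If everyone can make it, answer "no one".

Ana

Beatriz: free for 10:30-11:45. Ana: not fully free for 10:30-11:45.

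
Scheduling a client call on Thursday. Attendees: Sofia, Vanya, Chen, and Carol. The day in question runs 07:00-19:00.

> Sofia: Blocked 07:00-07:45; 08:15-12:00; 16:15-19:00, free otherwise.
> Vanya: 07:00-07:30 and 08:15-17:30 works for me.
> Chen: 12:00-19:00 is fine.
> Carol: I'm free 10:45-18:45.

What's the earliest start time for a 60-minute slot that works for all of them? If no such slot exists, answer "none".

12:00

Sofia free: 07:45-08:15, 12:00-16:15 (invert busy blocks within the working day).
Vanya free: 07:00-07:30, 08:15-17:30.
Chen free: 12:00-19:00.
Carol free: 10:45-18:45.
Sofia ∩ Vanya: 12:00-16:15.
Sofia ∩ Vanya ∩ Chen: 12:00-16:15.
Sofia ∩ Vanya ∩ Chen ∩ Carol: 12:00-16:15.
So the common availability across everyone is 12:00-16:15.
The first common window of at least 60 minutes is 12:00-16:15, so the earliest start is 12:00.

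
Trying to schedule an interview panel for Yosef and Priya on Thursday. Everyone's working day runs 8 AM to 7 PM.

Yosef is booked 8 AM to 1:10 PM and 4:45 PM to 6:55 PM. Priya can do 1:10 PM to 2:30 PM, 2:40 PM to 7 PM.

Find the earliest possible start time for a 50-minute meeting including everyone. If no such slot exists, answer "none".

13:10

Yosef free: 13:10-16:45, 18:55-19:00 (invert busy blocks within the working day).
Priya free: 13:10-14:30, 14:40-19:00.
Yosef ∩ Priya: 13:10-14:30, 14:40-16:45, 18:55-19:00.
Those are the intersection windows.
The first common window of at least 50 minutes is 13:10-14:30, so the earliest start is 13:10.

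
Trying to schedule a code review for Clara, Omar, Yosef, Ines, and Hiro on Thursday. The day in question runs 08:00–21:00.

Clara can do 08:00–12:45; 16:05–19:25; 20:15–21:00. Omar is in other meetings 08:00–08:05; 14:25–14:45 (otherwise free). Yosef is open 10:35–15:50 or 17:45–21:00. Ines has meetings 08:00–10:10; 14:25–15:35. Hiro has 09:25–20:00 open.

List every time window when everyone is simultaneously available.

10:35-12:45, 17:45-19:25

Clara free: 08:00-12:45, 16:05-19:25, 20:15-21:00.
Omar free: 08:05-14:25, 14:45-21:00 (invert busy blocks within the working day).
Yosef free: 10:35-15:50, 17:45-21:00.
Ines free: 10:10-14:25, 15:35-21:00 (invert busy blocks within the working day).
Hiro free: 09:25-20:00.
Clara ∩ Omar: 08:05-12:45, 16:05-19:25, 20:15-21:00.
Clara ∩ Omar ∩ Yosef: 10:35-12:45, 17:45-19:25, 20:15-21:00.
Clara ∩ Omar ∩ Yosef ∩ Ines: 10:35-12:45, 17:45-19:25, 20:15-21:00.
Clara ∩ Omar ∩ Yosef ∩ Ines ∩ Hiro: 10:35-12:45, 17:45-19:25.
Those are the intersection windows.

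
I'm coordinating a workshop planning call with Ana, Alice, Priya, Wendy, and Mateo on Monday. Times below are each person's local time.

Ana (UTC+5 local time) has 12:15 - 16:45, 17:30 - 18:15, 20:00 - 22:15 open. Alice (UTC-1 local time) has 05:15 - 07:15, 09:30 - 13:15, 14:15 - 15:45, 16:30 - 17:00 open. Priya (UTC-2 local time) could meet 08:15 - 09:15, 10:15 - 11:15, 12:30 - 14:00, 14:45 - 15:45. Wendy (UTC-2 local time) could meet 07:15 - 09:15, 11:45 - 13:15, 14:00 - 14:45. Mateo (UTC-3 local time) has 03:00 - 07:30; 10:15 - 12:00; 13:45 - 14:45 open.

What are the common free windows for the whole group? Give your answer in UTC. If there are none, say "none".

Ana in UTC: 07:15-11:45, 12:30-13:15, 15:00-17:15 (subtract 5h to convert from UTC+5).
Alice in UTC: 06:15-08:15, 10:30-14:15, 15:15-16:45, 17:30-18:00 (add 1h to convert from UTC-1).
Priya in UTC: 10:15-11:15, 12:15-13:15, 14:30-16:00, 16:45-17:45 (add 2h to convert from UTC-2).
Wendy in UTC: 09:15-11:15, 13:45-15:15, 16:00-16:45 (add 2h to convert from UTC-2).
Mateo in UTC: 06:00-10:30, 13:15-15:00, 16:45-17:45 (add 3h to convert from UTC-3).
Ana ∩ Alice: 07:15-08:15, 10:30-11:45, 12:30-13:15, 15:15-16:45.
Ana ∩ Alice ∩ Priya: 10:30-11:15, 12:30-13:15, 15:15-16:00.
Ana ∩ Alice ∩ Priya ∩ Wendy: 10:30-11:15.
Ana ∩ Alice ∩ Priya ∩ Wendy ∩ Mateo: ∅.
There is no time when everyone is free.

none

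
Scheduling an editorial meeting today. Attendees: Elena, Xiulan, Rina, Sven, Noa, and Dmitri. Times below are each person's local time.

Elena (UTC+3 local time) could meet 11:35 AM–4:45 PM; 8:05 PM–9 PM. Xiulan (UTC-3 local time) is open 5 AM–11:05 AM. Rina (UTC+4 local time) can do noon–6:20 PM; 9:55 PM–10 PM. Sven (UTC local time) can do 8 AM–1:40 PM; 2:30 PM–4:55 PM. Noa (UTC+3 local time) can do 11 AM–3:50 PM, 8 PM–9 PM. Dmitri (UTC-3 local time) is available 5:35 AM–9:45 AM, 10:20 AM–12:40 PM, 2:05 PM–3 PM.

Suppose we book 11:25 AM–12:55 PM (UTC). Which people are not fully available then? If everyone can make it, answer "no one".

Elena in UTC: 08:35-13:45, 17:05-18:00 (subtract 3h to convert from UTC+3).
Xiulan in UTC: 08:00-14:05 (add 3h to convert from UTC-3).
Rina in UTC: 08:00-14:20, 17:55-18:00 (subtract 4h to convert from UTC+4).
Sven in UTC: 08:00-13:40, 14:30-16:55.
Noa in UTC: 08:00-12:50, 17:00-18:00 (subtract 3h to convert from UTC+3).
Dmitri in UTC: 08:35-12:45, 13:20-15:40, 17:05-18:00 (add 3h to convert from UTC-3).
Elena: free for 11:25-12:55. Xiulan: free for 11:25-12:55. Rina: free for 11:25-12:55. Sven: free for 11:25-12:55. Noa: not fully free for 11:25-12:55. Dmitri: not fully free for 11:25-12:55.

Dmitri, Noa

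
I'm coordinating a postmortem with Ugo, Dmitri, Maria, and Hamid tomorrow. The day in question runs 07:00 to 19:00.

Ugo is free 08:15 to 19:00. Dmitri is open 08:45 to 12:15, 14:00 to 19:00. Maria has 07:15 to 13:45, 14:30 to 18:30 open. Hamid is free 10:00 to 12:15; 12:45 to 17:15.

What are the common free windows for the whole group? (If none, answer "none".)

Ugo ∩ Dmitri: 08:45-12:15, 14:00-19:00.
Ugo ∩ Dmitri ∩ Maria: 08:45-12:15, 14:30-18:30.
Ugo ∩ Dmitri ∩ Maria ∩ Hamid: 10:00-12:15, 14:30-17:15.

10:00-12:15, 14:30-17:15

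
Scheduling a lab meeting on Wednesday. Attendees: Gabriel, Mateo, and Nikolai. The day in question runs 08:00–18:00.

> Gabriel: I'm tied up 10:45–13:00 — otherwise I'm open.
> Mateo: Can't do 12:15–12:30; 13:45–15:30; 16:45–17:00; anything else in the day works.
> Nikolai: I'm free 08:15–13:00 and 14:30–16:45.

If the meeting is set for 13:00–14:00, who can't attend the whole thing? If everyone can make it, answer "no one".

Mateo, Nikolai

Gabriel free: 08:00-10:45, 13:00-18:00 (invert busy blocks within the working day).
Mateo free: 08:00-12:15, 12:30-13:45, 15:30-16:45, 17:00-18:00 (invert busy blocks within the working day).
Nikolai free: 08:15-13:00, 14:30-16:45.
Gabriel: free for 13:00-14:00. Mateo: not fully free for 13:00-14:00. Nikolai: not fully free for 13:00-14:00.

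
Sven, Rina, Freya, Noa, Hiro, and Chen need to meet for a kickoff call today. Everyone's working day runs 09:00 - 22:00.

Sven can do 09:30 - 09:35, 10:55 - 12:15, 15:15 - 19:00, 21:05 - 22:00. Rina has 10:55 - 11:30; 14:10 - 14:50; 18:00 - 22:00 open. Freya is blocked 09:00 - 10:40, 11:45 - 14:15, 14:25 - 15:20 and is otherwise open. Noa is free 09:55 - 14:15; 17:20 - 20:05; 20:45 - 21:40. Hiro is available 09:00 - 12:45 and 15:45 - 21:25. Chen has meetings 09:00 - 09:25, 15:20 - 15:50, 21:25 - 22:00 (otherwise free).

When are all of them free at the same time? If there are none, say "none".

Sven free: 09:30-09:35, 10:55-12:15, 15:15-19:00, 21:05-22:00.
Rina free: 10:55-11:30, 14:10-14:50, 18:00-22:00.
Freya free: 10:40-11:45, 14:15-14:25, 15:20-22:00 (invert busy blocks within the working day).
Noa free: 09:55-14:15, 17:20-20:05, 20:45-21:40.
Hiro free: 09:00-12:45, 15:45-21:25.
Chen free: 09:25-15:20, 15:50-21:25 (invert busy blocks within the working day).
Sven ∩ Rina: 10:55-11:30, 18:00-19:00, 21:05-22:00.
Sven ∩ Rina ∩ Freya: 10:55-11:30, 18:00-19:00, 21:05-22:00.
Sven ∩ Rina ∩ Freya ∩ Noa: 10:55-11:30, 18:00-19:00, 21:05-21:40.
Sven ∩ Rina ∩ Freya ∩ Noa ∩ Hiro: 10:55-11:30, 18:00-19:00, 21:05-21:25.
Sven ∩ Rina ∩ Freya ∩ Noa ∩ Hiro ∩ Chen: 10:55-11:30, 18:00-19:00, 21:05-21:25.
So the common availability across everyone is 10:55-11:30, 18:00-19:00, 21:05-21:25.

10:55-11:30, 18:00-19:00, 21:05-21:25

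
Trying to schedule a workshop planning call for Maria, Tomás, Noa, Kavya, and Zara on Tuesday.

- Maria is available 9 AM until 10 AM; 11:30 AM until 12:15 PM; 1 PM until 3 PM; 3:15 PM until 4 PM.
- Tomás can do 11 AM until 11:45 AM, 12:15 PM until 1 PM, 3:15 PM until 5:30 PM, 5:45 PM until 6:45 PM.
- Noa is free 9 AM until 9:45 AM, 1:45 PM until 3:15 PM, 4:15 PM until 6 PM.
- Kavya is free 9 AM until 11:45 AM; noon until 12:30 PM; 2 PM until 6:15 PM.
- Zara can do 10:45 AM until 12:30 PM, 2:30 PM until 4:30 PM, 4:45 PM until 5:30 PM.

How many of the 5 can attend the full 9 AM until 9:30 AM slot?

Maria, Noa, and Kavya can make the full 09:00-09:30 slot — that's 3.

3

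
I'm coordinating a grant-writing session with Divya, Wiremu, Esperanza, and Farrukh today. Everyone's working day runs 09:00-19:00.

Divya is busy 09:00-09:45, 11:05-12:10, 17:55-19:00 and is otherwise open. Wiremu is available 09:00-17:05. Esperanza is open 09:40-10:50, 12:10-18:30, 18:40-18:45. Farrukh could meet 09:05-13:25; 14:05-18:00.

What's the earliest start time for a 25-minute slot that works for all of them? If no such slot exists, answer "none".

09:45

Divya free: 09:45-11:05, 12:10-17:55 (invert busy blocks within the working day).
Wiremu free: 09:00-17:05.
Esperanza free: 09:40-10:50, 12:10-18:30, 18:40-18:45.
Farrukh free: 09:05-13:25, 14:05-18:00.
Divya ∩ Wiremu: 09:45-11:05, 12:10-17:05.
Divya ∩ Wiremu ∩ Esperanza: 09:45-10:50, 12:10-17:05.
Divya ∩ Wiremu ∩ Esperanza ∩ Farrukh: 09:45-10:50, 12:10-13:25, 14:05-17:05.
The first common window of at least 25 minutes is 09:45-10:50, so the earliest start is 09:45.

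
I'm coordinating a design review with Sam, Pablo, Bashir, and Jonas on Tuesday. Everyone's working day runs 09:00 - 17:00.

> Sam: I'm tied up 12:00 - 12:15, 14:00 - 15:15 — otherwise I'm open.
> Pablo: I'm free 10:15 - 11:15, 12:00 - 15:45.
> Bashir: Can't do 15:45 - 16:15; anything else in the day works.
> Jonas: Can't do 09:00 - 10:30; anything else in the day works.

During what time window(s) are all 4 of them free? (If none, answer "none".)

10:30-11:15, 12:15-14:00, 15:15-15:45

Sam free: 09:00-12:00, 12:15-14:00, 15:15-17:00 (invert busy blocks within the working day).
Pablo free: 10:15-11:15, 12:00-15:45.
Bashir free: 09:00-15:45, 16:15-17:00 (invert busy blocks within the working day).
Jonas free: 10:30-17:00 (invert busy blocks within the working day).
Sam ∩ Pablo: 10:15-11:15, 12:15-14:00, 15:15-15:45.
Sam ∩ Pablo ∩ Bashir: 10:15-11:15, 12:15-14:00, 15:15-15:45.
Sam ∩ Pablo ∩ Bashir ∩ Jonas: 10:30-11:15, 12:15-14:00, 15:15-15:45.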